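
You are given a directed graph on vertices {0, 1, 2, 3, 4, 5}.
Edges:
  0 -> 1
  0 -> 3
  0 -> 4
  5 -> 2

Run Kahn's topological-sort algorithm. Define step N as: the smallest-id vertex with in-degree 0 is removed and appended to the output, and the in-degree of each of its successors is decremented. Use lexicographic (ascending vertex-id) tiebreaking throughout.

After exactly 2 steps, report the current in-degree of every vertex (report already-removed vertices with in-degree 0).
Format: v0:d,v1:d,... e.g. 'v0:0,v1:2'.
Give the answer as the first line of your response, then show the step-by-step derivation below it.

v0:0,v1:0,v2:1,v3:0,v4:0,v5:0

step 1: output 0; order=[0]; indeg=(0,0,1,0,0,0)
step 2: output 1; order=[0,1]; indeg=(0,0,1,0,0,0)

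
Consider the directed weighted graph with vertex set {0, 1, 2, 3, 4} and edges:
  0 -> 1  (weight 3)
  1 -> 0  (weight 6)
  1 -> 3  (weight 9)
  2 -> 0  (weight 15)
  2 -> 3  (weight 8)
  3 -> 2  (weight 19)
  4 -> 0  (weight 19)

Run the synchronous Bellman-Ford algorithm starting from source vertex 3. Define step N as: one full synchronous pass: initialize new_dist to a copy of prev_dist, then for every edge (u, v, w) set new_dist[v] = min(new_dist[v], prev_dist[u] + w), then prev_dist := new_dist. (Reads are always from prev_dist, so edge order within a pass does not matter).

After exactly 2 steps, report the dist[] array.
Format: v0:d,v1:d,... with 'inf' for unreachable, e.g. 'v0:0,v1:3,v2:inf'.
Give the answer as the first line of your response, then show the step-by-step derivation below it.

v0:34,v1:inf,v2:19,v3:0,v4:inf

step 1: dist = v0:inf,v1:inf,v2:19,v3:0,v4:inf
step 2: dist = v0:34,v1:inf,v2:19,v3:0,v4:inf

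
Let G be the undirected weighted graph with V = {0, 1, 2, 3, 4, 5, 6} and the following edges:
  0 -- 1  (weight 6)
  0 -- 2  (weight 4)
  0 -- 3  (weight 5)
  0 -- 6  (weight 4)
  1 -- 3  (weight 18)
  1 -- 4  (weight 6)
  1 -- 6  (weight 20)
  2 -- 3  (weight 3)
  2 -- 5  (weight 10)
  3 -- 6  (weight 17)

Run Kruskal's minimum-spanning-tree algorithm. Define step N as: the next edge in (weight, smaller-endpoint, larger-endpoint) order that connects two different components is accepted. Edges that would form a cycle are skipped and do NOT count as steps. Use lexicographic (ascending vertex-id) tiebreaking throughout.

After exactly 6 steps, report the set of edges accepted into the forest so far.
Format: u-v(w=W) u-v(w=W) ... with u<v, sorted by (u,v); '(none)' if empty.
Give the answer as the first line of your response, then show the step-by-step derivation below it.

0-1(w=6) 0-2(w=4) 0-6(w=4) 1-4(w=6) 2-3(w=3) 2-5(w=10)

step 1: add edge 2-3 (w=3); MST = {2-3(w=3)}
step 2: add edge 0-2 (w=4); MST = {0-2(w=4) 2-3(w=3)}
step 3: add edge 0-6 (w=4); MST = {0-2(w=4) 0-6(w=4) 2-3(w=3)}
step 4: add edge 0-1 (w=6); MST = {0-1(w=6) 0-2(w=4) 0-6(w=4) 2-3(w=3)}
step 5: add edge 1-4 (w=6); MST = {0-1(w=6) 0-2(w=4) 0-6(w=4) 1-4(w=6) 2-3(w=3)}
step 6: add edge 2-5 (w=10); MST = {0-1(w=6) 0-2(w=4) 0-6(w=4) 1-4(w=6) 2-3(w=3) 2-5(w=10)}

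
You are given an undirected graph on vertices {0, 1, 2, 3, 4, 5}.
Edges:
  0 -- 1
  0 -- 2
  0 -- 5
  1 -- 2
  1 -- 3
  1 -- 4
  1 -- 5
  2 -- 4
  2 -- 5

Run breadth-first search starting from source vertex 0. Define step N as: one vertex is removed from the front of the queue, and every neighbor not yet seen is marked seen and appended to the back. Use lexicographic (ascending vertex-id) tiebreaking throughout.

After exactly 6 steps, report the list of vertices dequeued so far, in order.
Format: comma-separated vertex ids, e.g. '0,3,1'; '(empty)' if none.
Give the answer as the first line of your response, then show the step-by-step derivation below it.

0,1,2,5,3,4

step 1: dequeue 0; queue=[1,2,5]; order=0
step 2: dequeue 1; queue=[2,5,3,4]; order=0,1
step 3: dequeue 2; queue=[5,3,4]; order=0,1,2
step 4: dequeue 5; queue=[3,4]; order=0,1,2,5
step 5: dequeue 3; queue=[4]; order=0,1,2,5,3
step 6: dequeue 4; queue=[(empty)]; order=0,1,2,5,3,4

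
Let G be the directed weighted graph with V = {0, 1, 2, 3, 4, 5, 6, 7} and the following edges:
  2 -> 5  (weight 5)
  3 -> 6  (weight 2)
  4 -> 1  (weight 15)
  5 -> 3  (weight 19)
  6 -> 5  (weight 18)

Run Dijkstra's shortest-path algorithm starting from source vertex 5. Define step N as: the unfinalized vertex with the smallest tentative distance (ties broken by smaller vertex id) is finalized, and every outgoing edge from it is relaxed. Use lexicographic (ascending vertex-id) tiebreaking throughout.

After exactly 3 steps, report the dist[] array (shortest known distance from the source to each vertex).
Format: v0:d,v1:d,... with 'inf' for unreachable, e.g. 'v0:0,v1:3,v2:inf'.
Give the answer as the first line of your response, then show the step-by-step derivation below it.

v0:inf,v1:inf,v2:inf,v3:19,v4:inf,v5:0,v6:21,v7:inf

step 1: dist = v0:inf,v1:inf,v2:inf,v3:19,v4:inf,v5:0,v6:inf,v7:inf
step 2: dist = v0:inf,v1:inf,v2:inf,v3:19,v4:inf,v5:0,v6:21,v7:inf
step 3: dist = v0:inf,v1:inf,v2:inf,v3:19,v4:inf,v5:0,v6:21,v7:inf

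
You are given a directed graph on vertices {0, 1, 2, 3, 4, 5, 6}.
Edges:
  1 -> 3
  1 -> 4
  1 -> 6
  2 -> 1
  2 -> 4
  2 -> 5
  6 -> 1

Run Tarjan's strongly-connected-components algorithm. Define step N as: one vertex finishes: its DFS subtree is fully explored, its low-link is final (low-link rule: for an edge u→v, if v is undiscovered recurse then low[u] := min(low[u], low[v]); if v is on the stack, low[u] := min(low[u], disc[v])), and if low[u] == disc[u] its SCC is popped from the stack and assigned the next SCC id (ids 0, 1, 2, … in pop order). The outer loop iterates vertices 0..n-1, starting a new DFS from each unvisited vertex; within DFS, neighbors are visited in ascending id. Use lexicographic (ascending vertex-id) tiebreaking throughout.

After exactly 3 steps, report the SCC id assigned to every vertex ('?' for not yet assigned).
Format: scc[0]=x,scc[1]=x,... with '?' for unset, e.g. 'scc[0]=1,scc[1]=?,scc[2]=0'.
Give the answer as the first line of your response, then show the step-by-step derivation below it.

scc[0]=0,scc[1]=?,scc[2]=?,scc[3]=1,scc[4]=2,scc[5]=?,scc[6]=?

step 1: low=(low[0]=0,low[1]=?,low[2]=?,low[3]=?,low[4]=?,low[5]=?,low[6]=?); scc=(scc[0]=0,scc[1]=?,scc[2]=?,scc[3]=?,scc[4]=?,scc[5]=?,scc[6]=?)
step 2: low=(low[0]=0,low[1]=1,low[2]=?,low[3]=2,low[4]=?,low[5]=?,low[6]=?); scc=(scc[0]=0,scc[1]=?,scc[2]=?,scc[3]=1,scc[4]=?,scc[5]=?,scc[6]=?)
step 3: low=(low[0]=0,low[1]=1,low[2]=?,low[3]=2,low[4]=3,low[5]=?,low[6]=?); scc=(scc[0]=0,scc[1]=?,scc[2]=?,scc[3]=1,scc[4]=2,scc[5]=?,scc[6]=?)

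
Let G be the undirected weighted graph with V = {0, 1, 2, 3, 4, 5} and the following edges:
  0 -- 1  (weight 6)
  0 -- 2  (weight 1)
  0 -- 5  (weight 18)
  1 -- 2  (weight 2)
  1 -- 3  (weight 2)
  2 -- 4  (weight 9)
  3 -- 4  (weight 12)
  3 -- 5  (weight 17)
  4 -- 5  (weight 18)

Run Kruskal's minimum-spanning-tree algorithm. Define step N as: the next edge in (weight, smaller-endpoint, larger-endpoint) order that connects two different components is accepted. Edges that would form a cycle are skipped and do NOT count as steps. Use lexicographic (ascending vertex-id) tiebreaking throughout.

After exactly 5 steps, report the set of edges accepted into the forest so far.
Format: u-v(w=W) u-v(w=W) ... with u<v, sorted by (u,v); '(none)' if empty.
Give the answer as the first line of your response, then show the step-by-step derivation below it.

0-2(w=1) 1-2(w=2) 1-3(w=2) 2-4(w=9) 3-5(w=17)

step 1: add edge 0-2 (w=1); MST = {0-2(w=1)}
step 2: add edge 1-2 (w=2); MST = {0-2(w=1) 1-2(w=2)}
step 3: add edge 1-3 (w=2); MST = {0-2(w=1) 1-2(w=2) 1-3(w=2)}
step 4: add edge 2-4 (w=9); MST = {0-2(w=1) 1-2(w=2) 1-3(w=2) 2-4(w=9)}
step 5: add edge 3-5 (w=17); MST = {0-2(w=1) 1-2(w=2) 1-3(w=2) 2-4(w=9) 3-5(w=17)}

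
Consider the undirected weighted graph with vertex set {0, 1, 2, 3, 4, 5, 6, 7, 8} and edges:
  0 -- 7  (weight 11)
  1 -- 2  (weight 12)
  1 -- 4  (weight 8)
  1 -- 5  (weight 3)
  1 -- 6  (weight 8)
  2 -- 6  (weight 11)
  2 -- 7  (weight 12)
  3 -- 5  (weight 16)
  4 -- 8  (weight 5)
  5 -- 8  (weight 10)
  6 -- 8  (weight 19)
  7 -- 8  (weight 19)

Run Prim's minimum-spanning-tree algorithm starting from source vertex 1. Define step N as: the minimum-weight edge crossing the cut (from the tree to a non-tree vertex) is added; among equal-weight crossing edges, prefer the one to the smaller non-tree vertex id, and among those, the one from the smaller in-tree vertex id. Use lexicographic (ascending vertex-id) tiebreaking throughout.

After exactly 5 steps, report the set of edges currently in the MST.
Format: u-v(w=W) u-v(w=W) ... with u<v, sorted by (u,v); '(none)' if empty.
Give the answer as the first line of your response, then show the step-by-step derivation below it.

1-4(w=8) 1-5(w=3) 1-6(w=8) 2-6(w=11) 4-8(w=5)

step 1: add edge 1-5 (w=3); MST = {1-5(w=3)}
step 2: add edge 1-4 (w=8); MST = {1-4(w=8) 1-5(w=3)}
step 3: add edge 4-8 (w=5); MST = {1-4(w=8) 1-5(w=3) 4-8(w=5)}
step 4: add edge 1-6 (w=8); MST = {1-4(w=8) 1-5(w=3) 1-6(w=8) 4-8(w=5)}
step 5: add edge 2-6 (w=11); MST = {1-4(w=8) 1-5(w=3) 1-6(w=8) 2-6(w=11) 4-8(w=5)}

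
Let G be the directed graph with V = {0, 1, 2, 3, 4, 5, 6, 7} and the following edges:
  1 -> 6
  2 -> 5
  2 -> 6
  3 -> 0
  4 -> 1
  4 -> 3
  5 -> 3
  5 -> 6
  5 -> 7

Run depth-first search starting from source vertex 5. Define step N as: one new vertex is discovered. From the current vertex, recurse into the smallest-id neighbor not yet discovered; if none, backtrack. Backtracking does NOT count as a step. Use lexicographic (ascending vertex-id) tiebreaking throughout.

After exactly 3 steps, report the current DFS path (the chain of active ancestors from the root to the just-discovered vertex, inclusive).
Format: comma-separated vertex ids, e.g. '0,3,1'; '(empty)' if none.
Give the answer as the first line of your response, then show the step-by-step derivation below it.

5,3,0

step 1: discover 5; path=5; order=5
step 2: discover 3; path=5>3; order=5,3
step 3: discover 0; path=5>3>0; order=5,3,0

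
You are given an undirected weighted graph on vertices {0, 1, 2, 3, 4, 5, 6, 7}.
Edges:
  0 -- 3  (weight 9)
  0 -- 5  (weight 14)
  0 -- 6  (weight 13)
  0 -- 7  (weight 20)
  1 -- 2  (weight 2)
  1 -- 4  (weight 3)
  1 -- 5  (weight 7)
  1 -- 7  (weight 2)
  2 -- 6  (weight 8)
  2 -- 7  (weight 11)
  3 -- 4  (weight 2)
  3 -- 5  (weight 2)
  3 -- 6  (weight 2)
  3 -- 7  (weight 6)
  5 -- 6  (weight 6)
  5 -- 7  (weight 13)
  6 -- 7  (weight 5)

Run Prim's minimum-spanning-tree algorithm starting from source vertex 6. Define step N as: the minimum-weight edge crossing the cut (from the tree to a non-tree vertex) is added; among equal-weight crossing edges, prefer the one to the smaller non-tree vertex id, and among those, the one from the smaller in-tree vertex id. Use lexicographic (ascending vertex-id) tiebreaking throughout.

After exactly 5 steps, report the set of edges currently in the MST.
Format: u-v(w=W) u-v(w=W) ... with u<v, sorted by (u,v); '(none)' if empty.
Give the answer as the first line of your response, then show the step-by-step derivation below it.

1-2(w=2) 1-4(w=3) 3-4(w=2) 3-5(w=2) 3-6(w=2)

step 1: add edge 3-6 (w=2); MST = {3-6(w=2)}
step 2: add edge 3-4 (w=2); MST = {3-4(w=2) 3-6(w=2)}
step 3: add edge 3-5 (w=2); MST = {3-4(w=2) 3-5(w=2) 3-6(w=2)}
step 4: add edge 1-4 (w=3); MST = {1-4(w=3) 3-4(w=2) 3-5(w=2) 3-6(w=2)}
step 5: add edge 1-2 (w=2); MST = {1-2(w=2) 1-4(w=3) 3-4(w=2) 3-5(w=2) 3-6(w=2)}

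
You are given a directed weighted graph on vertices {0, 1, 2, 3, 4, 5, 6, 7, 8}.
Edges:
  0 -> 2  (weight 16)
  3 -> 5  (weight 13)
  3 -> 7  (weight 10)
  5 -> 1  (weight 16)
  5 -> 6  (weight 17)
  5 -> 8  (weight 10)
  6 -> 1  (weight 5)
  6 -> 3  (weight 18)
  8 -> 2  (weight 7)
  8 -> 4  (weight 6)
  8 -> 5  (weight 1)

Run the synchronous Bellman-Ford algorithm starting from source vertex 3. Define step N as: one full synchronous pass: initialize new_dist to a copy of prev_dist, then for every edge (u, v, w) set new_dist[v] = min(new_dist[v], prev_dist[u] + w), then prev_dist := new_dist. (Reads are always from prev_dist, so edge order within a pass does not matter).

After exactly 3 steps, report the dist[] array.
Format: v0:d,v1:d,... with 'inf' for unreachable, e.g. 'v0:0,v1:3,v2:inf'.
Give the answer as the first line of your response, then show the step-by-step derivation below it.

v0:inf,v1:29,v2:30,v3:0,v4:29,v5:13,v6:30,v7:10,v8:23

step 1: dist = v0:inf,v1:inf,v2:inf,v3:0,v4:inf,v5:13,v6:inf,v7:10,v8:inf
step 2: dist = v0:inf,v1:29,v2:inf,v3:0,v4:inf,v5:13,v6:30,v7:10,v8:23
step 3: dist = v0:inf,v1:29,v2:30,v3:0,v4:29,v5:13,v6:30,v7:10,v8:23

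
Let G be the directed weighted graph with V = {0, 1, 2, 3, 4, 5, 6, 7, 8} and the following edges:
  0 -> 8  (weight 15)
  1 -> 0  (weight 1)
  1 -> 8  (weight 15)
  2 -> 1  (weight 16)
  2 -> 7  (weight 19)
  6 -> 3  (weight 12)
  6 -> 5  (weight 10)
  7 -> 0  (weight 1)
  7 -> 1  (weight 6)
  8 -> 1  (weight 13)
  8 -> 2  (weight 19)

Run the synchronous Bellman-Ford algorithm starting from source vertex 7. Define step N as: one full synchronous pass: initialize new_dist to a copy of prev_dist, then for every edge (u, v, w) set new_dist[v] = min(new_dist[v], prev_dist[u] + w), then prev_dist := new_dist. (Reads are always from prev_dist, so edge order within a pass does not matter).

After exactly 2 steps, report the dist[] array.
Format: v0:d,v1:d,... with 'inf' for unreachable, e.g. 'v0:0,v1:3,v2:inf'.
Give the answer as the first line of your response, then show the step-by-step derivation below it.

v0:1,v1:6,v2:inf,v3:inf,v4:inf,v5:inf,v6:inf,v7:0,v8:16

step 1: dist = v0:1,v1:6,v2:inf,v3:inf,v4:inf,v5:inf,v6:inf,v7:0,v8:inf
step 2: dist = v0:1,v1:6,v2:inf,v3:inf,v4:inf,v5:inf,v6:inf,v7:0,v8:16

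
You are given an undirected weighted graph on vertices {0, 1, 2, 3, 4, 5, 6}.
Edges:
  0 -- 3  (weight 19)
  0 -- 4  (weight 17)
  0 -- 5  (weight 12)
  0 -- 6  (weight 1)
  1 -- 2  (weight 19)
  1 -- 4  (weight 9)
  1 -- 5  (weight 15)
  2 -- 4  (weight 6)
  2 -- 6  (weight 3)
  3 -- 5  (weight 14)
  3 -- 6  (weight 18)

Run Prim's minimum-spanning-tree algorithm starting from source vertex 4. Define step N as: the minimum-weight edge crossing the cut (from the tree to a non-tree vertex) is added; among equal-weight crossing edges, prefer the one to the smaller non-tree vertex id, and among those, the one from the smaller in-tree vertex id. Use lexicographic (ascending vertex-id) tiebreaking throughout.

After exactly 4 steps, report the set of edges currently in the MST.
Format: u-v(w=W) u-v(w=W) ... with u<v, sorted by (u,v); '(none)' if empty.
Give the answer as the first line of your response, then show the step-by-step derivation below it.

0-6(w=1) 1-4(w=9) 2-4(w=6) 2-6(w=3)

step 1: add edge 2-4 (w=6); MST = {2-4(w=6)}
step 2: add edge 2-6 (w=3); MST = {2-4(w=6) 2-6(w=3)}
step 3: add edge 0-6 (w=1); MST = {0-6(w=1) 2-4(w=6) 2-6(w=3)}
step 4: add edge 1-4 (w=9); MST = {0-6(w=1) 1-4(w=9) 2-4(w=6) 2-6(w=3)}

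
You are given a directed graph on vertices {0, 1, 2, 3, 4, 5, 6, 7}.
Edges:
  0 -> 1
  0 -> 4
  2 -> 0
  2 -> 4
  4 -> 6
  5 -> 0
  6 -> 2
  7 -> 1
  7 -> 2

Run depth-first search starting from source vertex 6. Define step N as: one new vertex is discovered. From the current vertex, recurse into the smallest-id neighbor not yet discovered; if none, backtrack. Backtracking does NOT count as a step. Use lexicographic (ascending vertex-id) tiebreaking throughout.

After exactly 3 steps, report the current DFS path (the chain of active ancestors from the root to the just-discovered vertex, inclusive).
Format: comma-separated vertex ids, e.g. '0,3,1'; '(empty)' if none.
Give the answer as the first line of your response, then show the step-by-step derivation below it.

6,2,0

step 1: discover 6; path=6; order=6
step 2: discover 2; path=6>2; order=6,2
step 3: discover 0; path=6>2>0; order=6,2,0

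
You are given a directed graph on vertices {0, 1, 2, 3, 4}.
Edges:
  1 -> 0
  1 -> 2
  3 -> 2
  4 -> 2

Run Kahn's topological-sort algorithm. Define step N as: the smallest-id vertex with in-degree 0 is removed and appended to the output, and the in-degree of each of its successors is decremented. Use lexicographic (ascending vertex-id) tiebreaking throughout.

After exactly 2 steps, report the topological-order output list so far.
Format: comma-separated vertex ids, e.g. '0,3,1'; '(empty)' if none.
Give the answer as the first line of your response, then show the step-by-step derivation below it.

1,0

step 1: output 1; order=[1]; indeg=(0,0,2,0,0)
step 2: output 0; order=[1,0]; indeg=(0,0,2,0,0)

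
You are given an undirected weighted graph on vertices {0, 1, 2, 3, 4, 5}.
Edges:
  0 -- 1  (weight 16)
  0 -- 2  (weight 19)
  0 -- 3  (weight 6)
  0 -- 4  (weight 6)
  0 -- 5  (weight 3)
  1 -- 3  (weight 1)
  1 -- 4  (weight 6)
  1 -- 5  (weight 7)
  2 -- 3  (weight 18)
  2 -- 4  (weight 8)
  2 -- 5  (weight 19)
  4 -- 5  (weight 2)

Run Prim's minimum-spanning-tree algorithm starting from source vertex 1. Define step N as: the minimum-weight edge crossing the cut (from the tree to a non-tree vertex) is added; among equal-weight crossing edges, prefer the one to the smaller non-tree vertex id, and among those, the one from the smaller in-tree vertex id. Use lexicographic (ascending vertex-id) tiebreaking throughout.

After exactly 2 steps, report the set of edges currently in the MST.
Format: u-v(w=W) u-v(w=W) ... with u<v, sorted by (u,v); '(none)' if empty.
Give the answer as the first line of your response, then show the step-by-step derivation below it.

0-3(w=6) 1-3(w=1)

step 1: add edge 1-3 (w=1); MST = {1-3(w=1)}
step 2: add edge 0-3 (w=6); MST = {0-3(w=6) 1-3(w=1)}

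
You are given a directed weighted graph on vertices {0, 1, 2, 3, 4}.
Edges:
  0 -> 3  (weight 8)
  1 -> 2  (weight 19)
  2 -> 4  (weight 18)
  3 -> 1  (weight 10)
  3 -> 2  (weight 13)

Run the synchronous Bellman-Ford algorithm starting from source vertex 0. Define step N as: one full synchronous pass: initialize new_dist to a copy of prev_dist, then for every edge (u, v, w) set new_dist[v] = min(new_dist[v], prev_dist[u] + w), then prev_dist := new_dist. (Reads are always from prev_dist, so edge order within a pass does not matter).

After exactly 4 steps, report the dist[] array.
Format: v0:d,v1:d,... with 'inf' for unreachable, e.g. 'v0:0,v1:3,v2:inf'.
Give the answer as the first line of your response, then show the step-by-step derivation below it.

v0:0,v1:18,v2:21,v3:8,v4:39

step 1: dist = v0:0,v1:inf,v2:inf,v3:8,v4:inf
step 2: dist = v0:0,v1:18,v2:21,v3:8,v4:inf
step 3: dist = v0:0,v1:18,v2:21,v3:8,v4:39
step 4: dist = v0:0,v1:18,v2:21,v3:8,v4:39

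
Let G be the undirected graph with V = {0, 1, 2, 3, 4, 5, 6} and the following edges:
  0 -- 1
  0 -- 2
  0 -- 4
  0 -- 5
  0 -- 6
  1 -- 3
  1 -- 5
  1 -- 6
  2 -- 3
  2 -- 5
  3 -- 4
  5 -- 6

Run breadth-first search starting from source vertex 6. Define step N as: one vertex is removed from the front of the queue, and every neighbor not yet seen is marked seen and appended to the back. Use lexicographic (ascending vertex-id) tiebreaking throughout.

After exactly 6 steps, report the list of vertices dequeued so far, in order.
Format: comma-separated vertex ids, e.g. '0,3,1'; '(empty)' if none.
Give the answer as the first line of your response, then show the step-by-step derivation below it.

6,0,1,5,2,4

step 1: dequeue 6; queue=[0,1,5]; order=6
step 2: dequeue 0; queue=[1,5,2,4]; order=6,0
step 3: dequeue 1; queue=[5,2,4,3]; order=6,0,1
step 4: dequeue 5; queue=[2,4,3]; order=6,0,1,5
step 5: dequeue 2; queue=[4,3]; order=6,0,1,5,2
step 6: dequeue 4; queue=[3]; order=6,0,1,5,2,4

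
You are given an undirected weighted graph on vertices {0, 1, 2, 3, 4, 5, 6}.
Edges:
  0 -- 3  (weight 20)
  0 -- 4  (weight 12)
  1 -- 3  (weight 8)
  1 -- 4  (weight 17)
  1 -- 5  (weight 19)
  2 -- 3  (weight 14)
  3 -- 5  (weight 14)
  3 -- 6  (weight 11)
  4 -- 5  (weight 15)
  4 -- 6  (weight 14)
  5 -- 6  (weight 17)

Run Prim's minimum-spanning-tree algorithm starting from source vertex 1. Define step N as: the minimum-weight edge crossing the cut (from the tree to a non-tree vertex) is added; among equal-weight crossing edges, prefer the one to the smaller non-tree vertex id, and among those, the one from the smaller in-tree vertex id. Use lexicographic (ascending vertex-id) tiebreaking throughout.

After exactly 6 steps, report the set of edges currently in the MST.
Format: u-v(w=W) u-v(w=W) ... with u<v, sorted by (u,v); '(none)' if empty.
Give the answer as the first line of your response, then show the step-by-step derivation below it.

0-4(w=12) 1-3(w=8) 2-3(w=14) 3-5(w=14) 3-6(w=11) 4-6(w=14)

step 1: add edge 1-3 (w=8); MST = {1-3(w=8)}
step 2: add edge 3-6 (w=11); MST = {1-3(w=8) 3-6(w=11)}
step 3: add edge 2-3 (w=14); MST = {1-3(w=8) 2-3(w=14) 3-6(w=11)}
step 4: add edge 4-6 (w=14); MST = {1-3(w=8) 2-3(w=14) 3-6(w=11) 4-6(w=14)}
step 5: add edge 0-4 (w=12); MST = {0-4(w=12) 1-3(w=8) 2-3(w=14) 3-6(w=11) 4-6(w=14)}
step 6: add edge 3-5 (w=14); MST = {0-4(w=12) 1-3(w=8) 2-3(w=14) 3-5(w=14) 3-6(w=11) 4-6(w=14)}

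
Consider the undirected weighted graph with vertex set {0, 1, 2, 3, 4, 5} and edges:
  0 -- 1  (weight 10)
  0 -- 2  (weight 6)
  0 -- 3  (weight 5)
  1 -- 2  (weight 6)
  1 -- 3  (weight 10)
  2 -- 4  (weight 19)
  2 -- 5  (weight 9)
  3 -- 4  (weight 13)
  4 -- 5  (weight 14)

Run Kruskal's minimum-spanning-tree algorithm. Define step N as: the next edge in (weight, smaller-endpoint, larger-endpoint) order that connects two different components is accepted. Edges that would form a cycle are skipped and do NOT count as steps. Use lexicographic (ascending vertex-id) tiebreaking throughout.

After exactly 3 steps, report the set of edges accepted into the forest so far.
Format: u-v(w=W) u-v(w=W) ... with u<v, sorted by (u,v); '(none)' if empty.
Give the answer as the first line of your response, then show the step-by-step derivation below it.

0-2(w=6) 0-3(w=5) 1-2(w=6)

step 1: add edge 0-3 (w=5); MST = {0-3(w=5)}
step 2: add edge 0-2 (w=6); MST = {0-2(w=6) 0-3(w=5)}
step 3: add edge 1-2 (w=6); MST = {0-2(w=6) 0-3(w=5) 1-2(w=6)}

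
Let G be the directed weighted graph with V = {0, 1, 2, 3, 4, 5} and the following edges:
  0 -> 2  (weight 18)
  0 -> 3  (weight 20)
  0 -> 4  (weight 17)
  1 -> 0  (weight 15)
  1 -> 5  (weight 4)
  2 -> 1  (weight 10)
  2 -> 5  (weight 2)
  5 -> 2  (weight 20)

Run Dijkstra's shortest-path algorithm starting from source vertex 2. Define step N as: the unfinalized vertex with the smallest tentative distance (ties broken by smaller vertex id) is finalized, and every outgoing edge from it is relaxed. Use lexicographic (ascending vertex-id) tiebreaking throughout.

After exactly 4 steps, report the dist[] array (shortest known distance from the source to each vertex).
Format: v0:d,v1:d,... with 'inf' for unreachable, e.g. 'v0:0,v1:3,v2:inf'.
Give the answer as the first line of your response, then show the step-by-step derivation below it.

v0:25,v1:10,v2:0,v3:45,v4:42,v5:2

step 1: dist = v0:inf,v1:10,v2:0,v3:inf,v4:inf,v5:2
step 2: dist = v0:inf,v1:10,v2:0,v3:inf,v4:inf,v5:2
step 3: dist = v0:25,v1:10,v2:0,v3:inf,v4:inf,v5:2
step 4: dist = v0:25,v1:10,v2:0,v3:45,v4:42,v5:2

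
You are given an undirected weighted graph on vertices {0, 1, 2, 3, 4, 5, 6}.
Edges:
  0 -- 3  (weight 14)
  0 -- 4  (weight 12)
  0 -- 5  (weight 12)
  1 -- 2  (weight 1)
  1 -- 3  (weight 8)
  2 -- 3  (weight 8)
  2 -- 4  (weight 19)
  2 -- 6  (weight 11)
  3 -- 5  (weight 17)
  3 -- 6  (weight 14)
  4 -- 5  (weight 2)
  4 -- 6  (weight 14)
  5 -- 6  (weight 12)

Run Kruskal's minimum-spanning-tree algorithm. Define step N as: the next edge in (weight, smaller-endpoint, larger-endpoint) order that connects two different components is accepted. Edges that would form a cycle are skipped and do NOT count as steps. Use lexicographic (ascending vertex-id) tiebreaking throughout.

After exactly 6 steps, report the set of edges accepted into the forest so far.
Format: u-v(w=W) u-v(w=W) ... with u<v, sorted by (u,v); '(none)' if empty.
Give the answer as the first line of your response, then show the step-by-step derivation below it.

0-4(w=12) 1-2(w=1) 1-3(w=8) 2-6(w=11) 4-5(w=2) 5-6(w=12)

step 1: add edge 1-2 (w=1); MST = {1-2(w=1)}
step 2: add edge 4-5 (w=2); MST = {1-2(w=1) 4-5(w=2)}
step 3: add edge 1-3 (w=8); MST = {1-2(w=1) 1-3(w=8) 4-5(w=2)}
step 4: add edge 2-6 (w=11); MST = {1-2(w=1) 1-3(w=8) 2-6(w=11) 4-5(w=2)}
step 5: add edge 0-4 (w=12); MST = {0-4(w=12) 1-2(w=1) 1-3(w=8) 2-6(w=11) 4-5(w=2)}
step 6: add edge 5-6 (w=12); MST = {0-4(w=12) 1-2(w=1) 1-3(w=8) 2-6(w=11) 4-5(w=2) 5-6(w=12)}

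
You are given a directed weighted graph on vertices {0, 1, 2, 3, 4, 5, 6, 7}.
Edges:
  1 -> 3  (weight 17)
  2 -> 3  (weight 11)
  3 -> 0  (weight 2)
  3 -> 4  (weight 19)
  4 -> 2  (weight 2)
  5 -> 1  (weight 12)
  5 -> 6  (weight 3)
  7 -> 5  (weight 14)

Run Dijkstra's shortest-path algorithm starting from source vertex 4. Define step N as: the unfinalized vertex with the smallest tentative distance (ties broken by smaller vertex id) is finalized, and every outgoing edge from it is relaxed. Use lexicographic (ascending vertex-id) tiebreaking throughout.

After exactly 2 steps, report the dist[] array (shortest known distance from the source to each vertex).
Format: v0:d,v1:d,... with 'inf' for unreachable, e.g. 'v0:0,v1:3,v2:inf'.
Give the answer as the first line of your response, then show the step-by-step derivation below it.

v0:inf,v1:inf,v2:2,v3:13,v4:0,v5:inf,v6:inf,v7:inf

step 1: dist = v0:inf,v1:inf,v2:2,v3:inf,v4:0,v5:inf,v6:inf,v7:inf
step 2: dist = v0:inf,v1:inf,v2:2,v3:13,v4:0,v5:inf,v6:inf,v7:inf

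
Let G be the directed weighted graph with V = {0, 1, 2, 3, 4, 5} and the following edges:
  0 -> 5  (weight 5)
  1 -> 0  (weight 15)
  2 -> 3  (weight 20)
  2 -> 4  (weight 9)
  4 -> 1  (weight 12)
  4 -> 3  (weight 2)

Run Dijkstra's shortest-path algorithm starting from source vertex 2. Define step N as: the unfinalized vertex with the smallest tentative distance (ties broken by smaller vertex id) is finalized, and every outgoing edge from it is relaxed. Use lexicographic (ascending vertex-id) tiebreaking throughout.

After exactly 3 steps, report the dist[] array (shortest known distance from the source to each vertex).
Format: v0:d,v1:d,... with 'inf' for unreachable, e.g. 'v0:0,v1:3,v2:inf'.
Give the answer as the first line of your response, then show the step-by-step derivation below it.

v0:inf,v1:21,v2:0,v3:11,v4:9,v5:inf

step 1: dist = v0:inf,v1:inf,v2:0,v3:20,v4:9,v5:inf
step 2: dist = v0:inf,v1:21,v2:0,v3:11,v4:9,v5:inf
step 3: dist = v0:inf,v1:21,v2:0,v3:11,v4:9,v5:inf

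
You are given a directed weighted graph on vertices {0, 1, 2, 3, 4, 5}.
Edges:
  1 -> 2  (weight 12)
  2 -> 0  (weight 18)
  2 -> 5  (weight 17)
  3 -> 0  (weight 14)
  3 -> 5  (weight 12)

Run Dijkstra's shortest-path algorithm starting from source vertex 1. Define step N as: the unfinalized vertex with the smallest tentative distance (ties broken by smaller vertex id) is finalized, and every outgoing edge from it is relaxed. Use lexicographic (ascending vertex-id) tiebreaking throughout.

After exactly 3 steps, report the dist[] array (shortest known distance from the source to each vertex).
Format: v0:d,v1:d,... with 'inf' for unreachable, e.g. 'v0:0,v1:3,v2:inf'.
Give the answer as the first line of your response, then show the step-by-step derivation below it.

v0:30,v1:0,v2:12,v3:inf,v4:inf,v5:29

step 1: dist = v0:inf,v1:0,v2:12,v3:inf,v4:inf,v5:inf
step 2: dist = v0:30,v1:0,v2:12,v3:inf,v4:inf,v5:29
step 3: dist = v0:30,v1:0,v2:12,v3:inf,v4:inf,v5:29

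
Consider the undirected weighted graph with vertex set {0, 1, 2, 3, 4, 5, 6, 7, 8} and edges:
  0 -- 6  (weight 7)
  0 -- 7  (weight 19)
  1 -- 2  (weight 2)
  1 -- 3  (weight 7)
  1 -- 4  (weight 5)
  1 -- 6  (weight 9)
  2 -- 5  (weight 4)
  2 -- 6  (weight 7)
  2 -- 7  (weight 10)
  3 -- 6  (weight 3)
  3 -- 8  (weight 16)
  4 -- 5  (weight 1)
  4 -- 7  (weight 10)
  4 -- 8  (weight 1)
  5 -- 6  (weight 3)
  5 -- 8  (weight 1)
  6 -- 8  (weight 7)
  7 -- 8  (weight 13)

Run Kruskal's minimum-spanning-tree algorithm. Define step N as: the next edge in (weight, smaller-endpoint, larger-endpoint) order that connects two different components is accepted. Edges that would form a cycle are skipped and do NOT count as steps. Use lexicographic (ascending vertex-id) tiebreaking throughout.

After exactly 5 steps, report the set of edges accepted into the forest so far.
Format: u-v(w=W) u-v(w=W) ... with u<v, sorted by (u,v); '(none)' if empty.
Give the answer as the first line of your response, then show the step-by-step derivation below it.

1-2(w=2) 3-6(w=3) 4-5(w=1) 4-8(w=1) 5-6(w=3)

step 1: add edge 4-5 (w=1); MST = {4-5(w=1)}
step 2: add edge 4-8 (w=1); MST = {4-5(w=1) 4-8(w=1)}
step 3: add edge 1-2 (w=2); MST = {1-2(w=2) 4-5(w=1) 4-8(w=1)}
step 4: add edge 3-6 (w=3); MST = {1-2(w=2) 3-6(w=3) 4-5(w=1) 4-8(w=1)}
step 5: add edge 5-6 (w=3); MST = {1-2(w=2) 3-6(w=3) 4-5(w=1) 4-8(w=1) 5-6(w=3)}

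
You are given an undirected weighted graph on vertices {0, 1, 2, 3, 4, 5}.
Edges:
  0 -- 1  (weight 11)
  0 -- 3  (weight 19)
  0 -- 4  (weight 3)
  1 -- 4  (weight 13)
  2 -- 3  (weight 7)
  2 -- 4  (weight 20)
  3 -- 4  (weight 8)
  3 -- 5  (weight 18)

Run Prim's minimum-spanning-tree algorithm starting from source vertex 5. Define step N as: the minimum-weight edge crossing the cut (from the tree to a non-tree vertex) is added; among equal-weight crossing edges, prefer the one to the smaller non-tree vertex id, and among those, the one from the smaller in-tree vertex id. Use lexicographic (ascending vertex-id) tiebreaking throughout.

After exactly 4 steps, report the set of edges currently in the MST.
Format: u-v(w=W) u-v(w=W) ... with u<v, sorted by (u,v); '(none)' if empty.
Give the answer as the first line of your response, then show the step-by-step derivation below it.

0-4(w=3) 2-3(w=7) 3-4(w=8) 3-5(w=18)

step 1: add edge 3-5 (w=18); MST = {3-5(w=18)}
step 2: add edge 2-3 (w=7); MST = {2-3(w=7) 3-5(w=18)}
step 3: add edge 3-4 (w=8); MST = {2-3(w=7) 3-4(w=8) 3-5(w=18)}
step 4: add edge 0-4 (w=3); MST = {0-4(w=3) 2-3(w=7) 3-4(w=8) 3-5(w=18)}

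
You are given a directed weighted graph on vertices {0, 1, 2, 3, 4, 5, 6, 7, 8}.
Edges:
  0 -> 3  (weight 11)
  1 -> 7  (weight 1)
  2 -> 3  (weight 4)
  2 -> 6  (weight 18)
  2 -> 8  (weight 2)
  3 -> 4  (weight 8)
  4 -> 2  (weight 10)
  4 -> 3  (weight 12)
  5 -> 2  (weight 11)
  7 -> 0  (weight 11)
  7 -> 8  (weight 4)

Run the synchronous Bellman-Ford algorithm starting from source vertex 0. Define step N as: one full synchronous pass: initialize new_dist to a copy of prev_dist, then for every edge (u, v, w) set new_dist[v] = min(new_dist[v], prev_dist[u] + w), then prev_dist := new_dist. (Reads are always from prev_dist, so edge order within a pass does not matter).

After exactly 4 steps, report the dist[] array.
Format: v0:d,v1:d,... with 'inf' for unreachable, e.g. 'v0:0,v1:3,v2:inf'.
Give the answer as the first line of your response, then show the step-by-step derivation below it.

v0:0,v1:inf,v2:29,v3:11,v4:19,v5:inf,v6:47,v7:inf,v8:31

step 1: dist = v0:0,v1:inf,v2:inf,v3:11,v4:inf,v5:inf,v6:inf,v7:inf,v8:inf
step 2: dist = v0:0,v1:inf,v2:inf,v3:11,v4:19,v5:inf,v6:inf,v7:inf,v8:inf
step 3: dist = v0:0,v1:inf,v2:29,v3:11,v4:19,v5:inf,v6:inf,v7:inf,v8:inf
step 4: dist = v0:0,v1:inf,v2:29,v3:11,v4:19,v5:inf,v6:47,v7:inf,v8:31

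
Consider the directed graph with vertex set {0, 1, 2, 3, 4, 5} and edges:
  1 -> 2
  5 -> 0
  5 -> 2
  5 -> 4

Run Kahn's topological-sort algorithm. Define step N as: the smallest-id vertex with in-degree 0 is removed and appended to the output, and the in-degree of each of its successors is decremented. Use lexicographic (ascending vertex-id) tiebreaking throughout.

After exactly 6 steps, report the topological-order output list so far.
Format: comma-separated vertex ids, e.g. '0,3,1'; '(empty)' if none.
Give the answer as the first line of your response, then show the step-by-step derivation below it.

1,3,5,0,2,4

step 1: output 1; order=[1]; indeg=(1,0,1,0,1,0)
step 2: output 3; order=[1,3]; indeg=(1,0,1,0,1,0)
step 3: output 5; order=[1,3,5]; indeg=(0,0,0,0,0,0)
step 4: output 0; order=[1,3,5,0]; indeg=(0,0,0,0,0,0)
step 5: output 2; order=[1,3,5,0,2]; indeg=(0,0,0,0,0,0)
step 6: output 4; order=[1,3,5,0,2,4]; indeg=(0,0,0,0,0,0)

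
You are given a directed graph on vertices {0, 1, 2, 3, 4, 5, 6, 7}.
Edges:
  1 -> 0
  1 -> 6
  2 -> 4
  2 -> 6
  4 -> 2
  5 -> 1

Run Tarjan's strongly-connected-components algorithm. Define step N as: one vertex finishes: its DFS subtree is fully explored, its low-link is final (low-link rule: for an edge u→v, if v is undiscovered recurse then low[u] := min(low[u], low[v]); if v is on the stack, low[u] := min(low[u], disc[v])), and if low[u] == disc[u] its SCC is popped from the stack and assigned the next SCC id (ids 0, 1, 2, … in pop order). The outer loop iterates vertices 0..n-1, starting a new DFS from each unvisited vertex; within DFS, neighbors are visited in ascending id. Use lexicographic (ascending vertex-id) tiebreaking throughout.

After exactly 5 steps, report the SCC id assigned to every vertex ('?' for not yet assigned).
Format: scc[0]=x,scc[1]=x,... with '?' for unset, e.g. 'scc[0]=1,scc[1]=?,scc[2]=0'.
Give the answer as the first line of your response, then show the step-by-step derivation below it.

scc[0]=0,scc[1]=2,scc[2]=3,scc[3]=?,scc[4]=3,scc[5]=?,scc[6]=1,scc[7]=?

step 1: low=(low[0]=0,low[1]=?,low[2]=?,low[3]=?,low[4]=?,low[5]=?,low[6]=?,low[7]=?); scc=(scc[0]=0,scc[1]=?,scc[2]=?,scc[3]=?,scc[4]=?,scc[5]=?,scc[6]=?,scc[7]=?)
step 2: low=(low[0]=0,low[1]=1,low[2]=?,low[3]=?,low[4]=?,low[5]=?,low[6]=2,low[7]=?); scc=(scc[0]=0,scc[1]=?,scc[2]=?,scc[3]=?,scc[4]=?,scc[5]=?,scc[6]=1,scc[7]=?)
step 3: low=(low[0]=0,low[1]=1,low[2]=?,low[3]=?,low[4]=?,low[5]=?,low[6]=2,low[7]=?); scc=(scc[0]=0,scc[1]=2,scc[2]=?,scc[3]=?,scc[4]=?,scc[5]=?,scc[6]=1,scc[7]=?)
step 4: low=(low[0]=0,low[1]=1,low[2]=3,low[3]=?,low[4]=3,low[5]=?,low[6]=2,low[7]=?); scc=(scc[0]=0,scc[1]=2,scc[2]=?,scc[3]=?,scc[4]=?,scc[5]=?,scc[6]=1,scc[7]=?)
step 5: low=(low[0]=0,low[1]=1,low[2]=3,low[3]=?,low[4]=3,low[5]=?,low[6]=2,low[7]=?); scc=(scc[0]=0,scc[1]=2,scc[2]=3,scc[3]=?,scc[4]=3,scc[5]=?,scc[6]=1,scc[7]=?)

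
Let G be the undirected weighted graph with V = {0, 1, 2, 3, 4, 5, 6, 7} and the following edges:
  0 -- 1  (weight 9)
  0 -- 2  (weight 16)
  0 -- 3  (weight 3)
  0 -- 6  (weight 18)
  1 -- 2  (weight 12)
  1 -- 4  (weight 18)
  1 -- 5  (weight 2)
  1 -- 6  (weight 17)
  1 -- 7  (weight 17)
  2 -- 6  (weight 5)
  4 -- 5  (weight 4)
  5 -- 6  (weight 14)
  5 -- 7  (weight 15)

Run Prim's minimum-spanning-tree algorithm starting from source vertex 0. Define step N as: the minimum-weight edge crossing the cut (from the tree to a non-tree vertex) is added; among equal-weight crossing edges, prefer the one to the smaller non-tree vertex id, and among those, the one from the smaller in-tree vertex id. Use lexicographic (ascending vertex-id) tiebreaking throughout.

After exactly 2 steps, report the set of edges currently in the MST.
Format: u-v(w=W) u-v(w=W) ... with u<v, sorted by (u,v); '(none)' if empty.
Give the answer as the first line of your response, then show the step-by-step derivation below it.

0-1(w=9) 0-3(w=3)

step 1: add edge 0-3 (w=3); MST = {0-3(w=3)}
step 2: add edge 0-1 (w=9); MST = {0-1(w=9) 0-3(w=3)}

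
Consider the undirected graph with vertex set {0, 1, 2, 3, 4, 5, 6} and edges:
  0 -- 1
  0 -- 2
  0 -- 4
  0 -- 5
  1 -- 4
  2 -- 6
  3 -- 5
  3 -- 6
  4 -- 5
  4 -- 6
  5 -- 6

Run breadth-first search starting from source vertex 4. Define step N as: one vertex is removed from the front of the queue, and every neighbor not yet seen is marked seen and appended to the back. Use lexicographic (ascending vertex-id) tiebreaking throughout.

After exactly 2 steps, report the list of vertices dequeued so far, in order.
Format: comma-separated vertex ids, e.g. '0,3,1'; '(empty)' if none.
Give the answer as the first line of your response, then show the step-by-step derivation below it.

4,0

step 1: dequeue 4; queue=[0,1,5,6]; order=4
step 2: dequeue 0; queue=[1,5,6,2]; order=4,0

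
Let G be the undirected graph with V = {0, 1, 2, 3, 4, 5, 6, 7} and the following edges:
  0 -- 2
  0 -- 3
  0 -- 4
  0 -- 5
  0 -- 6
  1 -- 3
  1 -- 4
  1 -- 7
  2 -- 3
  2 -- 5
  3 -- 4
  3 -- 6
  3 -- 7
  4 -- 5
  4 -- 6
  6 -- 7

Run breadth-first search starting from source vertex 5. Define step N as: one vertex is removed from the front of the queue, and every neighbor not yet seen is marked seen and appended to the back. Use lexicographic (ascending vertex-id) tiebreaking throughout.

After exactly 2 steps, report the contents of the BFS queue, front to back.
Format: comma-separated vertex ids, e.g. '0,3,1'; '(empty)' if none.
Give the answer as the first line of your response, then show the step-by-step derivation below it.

2,4,3,6

step 1: dequeue 5; queue=[0,2,4]; order=5
step 2: dequeue 0; queue=[2,4,3,6]; order=5,0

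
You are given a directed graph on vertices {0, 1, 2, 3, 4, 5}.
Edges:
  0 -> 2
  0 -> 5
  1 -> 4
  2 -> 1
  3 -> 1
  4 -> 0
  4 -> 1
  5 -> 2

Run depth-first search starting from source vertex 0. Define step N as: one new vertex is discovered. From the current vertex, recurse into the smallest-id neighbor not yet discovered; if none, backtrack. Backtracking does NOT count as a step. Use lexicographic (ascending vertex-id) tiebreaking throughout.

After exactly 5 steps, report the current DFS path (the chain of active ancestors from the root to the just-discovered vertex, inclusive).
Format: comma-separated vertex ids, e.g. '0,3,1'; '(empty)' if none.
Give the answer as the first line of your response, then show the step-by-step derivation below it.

0,5

step 1: discover 0; path=0; order=0
step 2: discover 2; path=0>2; order=0,2
step 3: discover 1; path=0>2>1; order=0,2,1
step 4: discover 4; path=0>2>1>4; order=0,2,1,4
step 5: discover 5; path=0>5; order=0,2,1,4,5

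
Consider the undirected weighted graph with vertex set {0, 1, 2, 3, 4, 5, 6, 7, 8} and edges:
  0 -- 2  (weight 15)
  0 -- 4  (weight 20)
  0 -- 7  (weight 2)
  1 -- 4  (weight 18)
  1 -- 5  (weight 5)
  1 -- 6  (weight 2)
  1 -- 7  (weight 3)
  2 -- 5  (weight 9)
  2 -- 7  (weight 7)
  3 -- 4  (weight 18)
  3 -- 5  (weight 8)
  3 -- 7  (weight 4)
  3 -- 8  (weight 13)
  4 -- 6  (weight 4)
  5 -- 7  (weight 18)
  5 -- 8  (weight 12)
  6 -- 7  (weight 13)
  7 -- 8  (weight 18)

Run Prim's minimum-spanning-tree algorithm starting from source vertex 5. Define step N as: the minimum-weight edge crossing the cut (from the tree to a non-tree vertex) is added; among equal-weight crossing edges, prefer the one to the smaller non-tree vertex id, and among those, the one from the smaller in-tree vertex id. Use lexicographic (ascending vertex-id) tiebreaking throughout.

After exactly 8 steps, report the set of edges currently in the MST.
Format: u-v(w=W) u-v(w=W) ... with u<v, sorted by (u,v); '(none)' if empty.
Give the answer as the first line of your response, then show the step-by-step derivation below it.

0-7(w=2) 1-5(w=5) 1-6(w=2) 1-7(w=3) 2-7(w=7) 3-7(w=4) 4-6(w=4) 5-8(w=12)

step 1: add edge 1-5 (w=5); MST = {1-5(w=5)}
step 2: add edge 1-6 (w=2); MST = {1-5(w=5) 1-6(w=2)}
step 3: add edge 1-7 (w=3); MST = {1-5(w=5) 1-6(w=2) 1-7(w=3)}
step 4: add edge 0-7 (w=2); MST = {0-7(w=2) 1-5(w=5) 1-6(w=2) 1-7(w=3)}
step 5: add edge 3-7 (w=4); MST = {0-7(w=2) 1-5(w=5) 1-6(w=2) 1-7(w=3) 3-7(w=4)}
step 6: add edge 4-6 (w=4); MST = {0-7(w=2) 1-5(w=5) 1-6(w=2) 1-7(w=3) 3-7(w=4) 4-6(w=4)}
step 7: add edge 2-7 (w=7); MST = {0-7(w=2) 1-5(w=5) 1-6(w=2) 1-7(w=3) 2-7(w=7) 3-7(w=4) 4-6(w=4)}
step 8: add edge 5-8 (w=12); MST = {0-7(w=2) 1-5(w=5) 1-6(w=2) 1-7(w=3) 2-7(w=7) 3-7(w=4) 4-6(w=4) 5-8(w=12)}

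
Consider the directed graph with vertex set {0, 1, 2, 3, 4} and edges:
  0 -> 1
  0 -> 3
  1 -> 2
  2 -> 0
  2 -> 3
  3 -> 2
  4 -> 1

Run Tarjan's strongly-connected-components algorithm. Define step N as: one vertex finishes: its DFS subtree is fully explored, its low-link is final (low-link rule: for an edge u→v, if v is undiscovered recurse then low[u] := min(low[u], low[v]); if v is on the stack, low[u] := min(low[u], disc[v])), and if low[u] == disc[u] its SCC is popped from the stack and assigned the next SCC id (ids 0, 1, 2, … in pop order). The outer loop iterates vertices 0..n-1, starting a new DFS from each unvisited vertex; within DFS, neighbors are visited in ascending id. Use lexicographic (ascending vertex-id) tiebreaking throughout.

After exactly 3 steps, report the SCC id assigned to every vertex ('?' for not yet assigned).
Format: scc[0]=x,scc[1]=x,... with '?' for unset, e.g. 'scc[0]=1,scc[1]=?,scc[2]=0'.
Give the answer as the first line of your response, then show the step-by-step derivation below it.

scc[0]=?,scc[1]=?,scc[2]=?,scc[3]=?,scc[4]=?

step 1: low=(low[0]=0,low[1]=1,low[2]=0,low[3]=2,low[4]=?); scc=(scc[0]=?,scc[1]=?,scc[2]=?,scc[3]=?,scc[4]=?)
step 2: low=(low[0]=0,low[1]=1,low[2]=0,low[3]=2,low[4]=?); scc=(scc[0]=?,scc[1]=?,scc[2]=?,scc[3]=?,scc[4]=?)
step 3: low=(low[0]=0,low[1]=0,low[2]=0,low[3]=2,low[4]=?); scc=(scc[0]=?,scc[1]=?,scc[2]=?,scc[3]=?,scc[4]=?)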